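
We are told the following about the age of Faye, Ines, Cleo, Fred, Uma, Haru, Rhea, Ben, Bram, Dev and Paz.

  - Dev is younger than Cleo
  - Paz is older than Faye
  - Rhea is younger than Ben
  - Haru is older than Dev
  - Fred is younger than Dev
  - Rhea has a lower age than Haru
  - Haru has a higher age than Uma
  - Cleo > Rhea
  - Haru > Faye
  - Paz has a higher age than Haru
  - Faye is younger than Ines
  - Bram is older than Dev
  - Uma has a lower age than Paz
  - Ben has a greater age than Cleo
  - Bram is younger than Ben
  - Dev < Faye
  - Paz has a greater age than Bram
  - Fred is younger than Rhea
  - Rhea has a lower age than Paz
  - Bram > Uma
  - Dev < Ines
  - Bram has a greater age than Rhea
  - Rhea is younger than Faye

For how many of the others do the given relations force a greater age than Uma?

4

The elements the relations force above Uma are Bram, Ben, Haru, Paz — no chain reaches any other.
That is 4.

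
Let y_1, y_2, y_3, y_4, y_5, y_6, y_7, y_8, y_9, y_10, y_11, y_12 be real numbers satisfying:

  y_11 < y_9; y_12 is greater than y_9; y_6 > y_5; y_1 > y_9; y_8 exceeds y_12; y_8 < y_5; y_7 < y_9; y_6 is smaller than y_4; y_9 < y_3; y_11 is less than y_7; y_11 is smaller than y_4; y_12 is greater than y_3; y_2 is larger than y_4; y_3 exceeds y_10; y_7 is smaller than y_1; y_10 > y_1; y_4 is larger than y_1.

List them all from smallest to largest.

y_11 < y_7 < y_9 < y_1 < y_10 < y_3 < y_12 < y_8 < y_5 < y_6 < y_4 < y_2

Nothing is placed below y_11, so it is least; from there y_11 < y_7; y_7 < y_9; y_9 < y_1; y_1 < y_10; y_10 < y_3; y_3 < y_12; y_12 < y_8; y_8 < y_5; y_5 < y_6; y_6 < y_4; y_4 < y_2, each given directly.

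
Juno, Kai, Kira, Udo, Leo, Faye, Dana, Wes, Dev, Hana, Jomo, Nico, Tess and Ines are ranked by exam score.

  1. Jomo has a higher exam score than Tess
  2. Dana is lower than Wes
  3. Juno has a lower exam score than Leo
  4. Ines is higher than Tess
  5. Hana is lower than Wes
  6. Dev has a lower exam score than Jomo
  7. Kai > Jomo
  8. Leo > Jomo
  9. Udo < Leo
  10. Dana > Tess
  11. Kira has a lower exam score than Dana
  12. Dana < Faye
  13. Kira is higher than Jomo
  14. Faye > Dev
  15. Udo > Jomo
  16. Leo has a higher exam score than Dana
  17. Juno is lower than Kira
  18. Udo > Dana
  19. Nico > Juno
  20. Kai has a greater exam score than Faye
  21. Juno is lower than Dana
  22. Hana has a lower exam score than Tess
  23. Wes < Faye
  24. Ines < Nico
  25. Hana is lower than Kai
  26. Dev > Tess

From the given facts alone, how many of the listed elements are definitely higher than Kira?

6

The elements the relations force above Kira are Dana, Wes, Faye, Udo, Kai, Leo — no chain reaches any other.
That is 6.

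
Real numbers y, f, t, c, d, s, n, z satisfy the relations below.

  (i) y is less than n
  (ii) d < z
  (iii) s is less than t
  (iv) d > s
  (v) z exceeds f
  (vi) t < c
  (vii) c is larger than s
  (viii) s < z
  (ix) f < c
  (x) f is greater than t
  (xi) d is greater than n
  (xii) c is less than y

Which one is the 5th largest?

c

The consecutive relations fix a unique order: s < t < f < c < y < n < d < z.
Counting 5 from the largest end gives c.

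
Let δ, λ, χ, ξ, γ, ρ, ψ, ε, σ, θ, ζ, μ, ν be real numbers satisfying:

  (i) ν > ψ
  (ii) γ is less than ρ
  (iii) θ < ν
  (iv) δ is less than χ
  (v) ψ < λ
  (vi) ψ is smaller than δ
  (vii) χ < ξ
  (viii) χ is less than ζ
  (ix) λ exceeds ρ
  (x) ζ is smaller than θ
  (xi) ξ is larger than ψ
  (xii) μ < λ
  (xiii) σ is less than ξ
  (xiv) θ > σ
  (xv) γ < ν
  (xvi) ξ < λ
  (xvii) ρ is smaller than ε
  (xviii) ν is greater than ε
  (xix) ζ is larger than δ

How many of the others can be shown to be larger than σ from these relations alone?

4

The elements the relations force above σ are ξ, θ, ν, λ — no chain reaches any other.
That is 4.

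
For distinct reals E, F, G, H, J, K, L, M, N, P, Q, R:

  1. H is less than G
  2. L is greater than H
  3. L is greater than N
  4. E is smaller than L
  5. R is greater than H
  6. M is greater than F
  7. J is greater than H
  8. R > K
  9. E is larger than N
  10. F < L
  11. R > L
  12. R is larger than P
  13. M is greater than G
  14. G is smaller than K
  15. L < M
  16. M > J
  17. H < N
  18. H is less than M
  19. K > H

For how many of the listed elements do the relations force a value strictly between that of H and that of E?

1

The relations place H below E. An element lies strictly between them when it is forced above H and also forced below E.
Above H: {J, G, N, L, K, M, R}. Below E: {N}.
Intersection: {N} — 1.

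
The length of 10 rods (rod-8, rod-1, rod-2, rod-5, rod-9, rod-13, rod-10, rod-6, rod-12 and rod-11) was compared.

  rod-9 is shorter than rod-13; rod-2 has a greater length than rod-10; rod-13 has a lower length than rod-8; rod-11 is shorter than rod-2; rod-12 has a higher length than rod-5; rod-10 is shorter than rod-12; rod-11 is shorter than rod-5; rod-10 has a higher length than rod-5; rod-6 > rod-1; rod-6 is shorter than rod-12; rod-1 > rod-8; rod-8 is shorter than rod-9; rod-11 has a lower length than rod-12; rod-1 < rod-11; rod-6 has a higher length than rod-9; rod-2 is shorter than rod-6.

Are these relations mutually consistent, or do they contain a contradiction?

Chaining the given relations yields rod-9 < rod-13 < rod-8, so rod-9 < rod-8. But one relation states rod-8 < rod-9. These cannot both hold.

inconsistent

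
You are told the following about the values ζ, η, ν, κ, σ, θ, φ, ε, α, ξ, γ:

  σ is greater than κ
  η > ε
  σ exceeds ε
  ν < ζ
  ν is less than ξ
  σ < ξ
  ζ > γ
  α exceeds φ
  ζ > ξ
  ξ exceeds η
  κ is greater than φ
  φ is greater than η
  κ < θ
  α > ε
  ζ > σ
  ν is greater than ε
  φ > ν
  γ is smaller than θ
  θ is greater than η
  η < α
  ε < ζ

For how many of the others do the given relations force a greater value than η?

7

Directly above η: φ, α, θ, ξ.
One step further: κ, ζ (6 so far).
One step further: σ (7 so far).
No other element is forced above η by the given relations, so the count is 7.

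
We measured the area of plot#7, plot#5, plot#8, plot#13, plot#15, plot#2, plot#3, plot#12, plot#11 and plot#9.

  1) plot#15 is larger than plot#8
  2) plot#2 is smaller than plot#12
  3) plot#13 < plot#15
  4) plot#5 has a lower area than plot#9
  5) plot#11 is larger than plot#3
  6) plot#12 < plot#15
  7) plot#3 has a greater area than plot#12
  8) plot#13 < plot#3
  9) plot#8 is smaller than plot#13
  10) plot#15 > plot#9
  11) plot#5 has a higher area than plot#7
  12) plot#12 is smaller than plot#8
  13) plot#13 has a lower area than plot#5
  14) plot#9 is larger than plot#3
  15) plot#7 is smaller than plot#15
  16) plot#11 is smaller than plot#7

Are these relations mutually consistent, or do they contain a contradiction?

The single ordering plot#2 < plot#12 < plot#8 < plot#13 < plot#3 < plot#11 < plot#7 < plot#5 < plot#9 < plot#15 satisfies every listed relation, so no contradiction arises.

consistent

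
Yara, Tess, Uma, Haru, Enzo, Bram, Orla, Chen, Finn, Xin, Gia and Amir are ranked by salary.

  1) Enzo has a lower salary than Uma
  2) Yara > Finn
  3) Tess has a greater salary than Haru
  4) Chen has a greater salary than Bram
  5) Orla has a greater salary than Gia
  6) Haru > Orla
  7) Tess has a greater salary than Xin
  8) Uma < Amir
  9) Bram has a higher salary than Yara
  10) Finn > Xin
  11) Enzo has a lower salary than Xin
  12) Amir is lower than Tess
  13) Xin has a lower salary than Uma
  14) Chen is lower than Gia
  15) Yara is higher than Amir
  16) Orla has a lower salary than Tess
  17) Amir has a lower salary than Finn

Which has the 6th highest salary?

The consecutive relations fix a unique order: Enzo < Xin < Uma < Amir < Finn < Yara < Bram < Chen < Gia < Orla < Haru < Tess.
The 6th largest is Bram.

Bram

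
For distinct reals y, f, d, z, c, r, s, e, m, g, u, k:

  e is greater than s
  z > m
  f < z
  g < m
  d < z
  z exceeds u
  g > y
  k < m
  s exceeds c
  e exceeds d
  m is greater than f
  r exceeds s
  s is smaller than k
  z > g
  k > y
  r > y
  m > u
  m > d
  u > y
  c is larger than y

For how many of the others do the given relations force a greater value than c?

From c the given relations immediately reach s.
From those, k, r, e — 4 in total.
From those, m — 5 in total.
From those, z — 6 in total.
No other element is forced above c by the given relations, so the count is 6.

6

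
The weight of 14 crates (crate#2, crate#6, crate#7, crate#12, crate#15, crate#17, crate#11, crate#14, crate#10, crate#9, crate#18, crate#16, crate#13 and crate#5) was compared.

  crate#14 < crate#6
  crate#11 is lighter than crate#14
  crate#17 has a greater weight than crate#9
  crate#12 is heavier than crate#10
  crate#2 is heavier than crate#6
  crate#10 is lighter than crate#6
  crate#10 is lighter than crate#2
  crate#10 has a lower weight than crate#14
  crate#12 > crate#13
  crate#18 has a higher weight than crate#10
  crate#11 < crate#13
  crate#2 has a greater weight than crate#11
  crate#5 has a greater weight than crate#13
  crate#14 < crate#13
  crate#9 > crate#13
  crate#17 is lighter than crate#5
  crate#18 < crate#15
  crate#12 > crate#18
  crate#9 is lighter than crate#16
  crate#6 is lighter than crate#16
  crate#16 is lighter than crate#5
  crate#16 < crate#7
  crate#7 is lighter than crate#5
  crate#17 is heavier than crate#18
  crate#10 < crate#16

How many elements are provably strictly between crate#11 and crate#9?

2

The relations place crate#11 below crate#9. An element lies strictly between them when it is forced above crate#11 and also forced below crate#9.
Above crate#11: {crate#14, crate#13, crate#6, crate#16, crate#17, crate#7, crate#5, crate#12, crate#2}. Below crate#9: {crate#10, crate#14, crate#13}.
Intersection: {crate#14, crate#13} — 2.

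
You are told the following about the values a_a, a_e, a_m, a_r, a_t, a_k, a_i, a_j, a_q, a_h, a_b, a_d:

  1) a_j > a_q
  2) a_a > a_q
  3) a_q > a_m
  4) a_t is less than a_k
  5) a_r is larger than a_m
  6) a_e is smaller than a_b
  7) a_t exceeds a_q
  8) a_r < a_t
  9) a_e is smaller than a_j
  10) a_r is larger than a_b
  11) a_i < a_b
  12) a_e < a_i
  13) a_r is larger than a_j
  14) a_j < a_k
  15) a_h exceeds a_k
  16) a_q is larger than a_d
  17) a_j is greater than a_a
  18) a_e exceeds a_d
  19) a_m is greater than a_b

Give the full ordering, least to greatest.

a_d < a_e < a_i < a_b < a_m < a_q < a_a < a_j < a_r < a_t < a_k < a_h

The consecutive links are each given: a_d < a_e; a_e < a_i; a_i < a_b; a_b < a_m; a_m < a_q; a_q < a_a; a_a < a_j; a_j < a_r; a_r < a_t; a_t < a_k; a_k < a_h.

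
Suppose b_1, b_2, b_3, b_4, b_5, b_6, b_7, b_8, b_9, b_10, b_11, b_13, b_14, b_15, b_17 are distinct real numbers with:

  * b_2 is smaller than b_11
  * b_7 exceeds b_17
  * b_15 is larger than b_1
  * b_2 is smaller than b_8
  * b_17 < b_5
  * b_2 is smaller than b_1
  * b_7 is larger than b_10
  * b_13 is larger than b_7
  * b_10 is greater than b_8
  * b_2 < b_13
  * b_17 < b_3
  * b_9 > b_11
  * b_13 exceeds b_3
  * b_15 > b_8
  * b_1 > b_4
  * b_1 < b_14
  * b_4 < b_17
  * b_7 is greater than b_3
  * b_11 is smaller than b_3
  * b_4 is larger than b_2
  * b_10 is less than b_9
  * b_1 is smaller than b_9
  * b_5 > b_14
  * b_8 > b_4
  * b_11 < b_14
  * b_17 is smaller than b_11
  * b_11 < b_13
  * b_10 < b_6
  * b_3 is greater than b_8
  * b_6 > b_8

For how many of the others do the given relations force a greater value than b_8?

7

Directly above b_8: b_15, b_3, b_10, b_6.
One step further: b_9, b_7, b_13 (7 so far).
No other element is forced above b_8 by the given relations, so the count is 7.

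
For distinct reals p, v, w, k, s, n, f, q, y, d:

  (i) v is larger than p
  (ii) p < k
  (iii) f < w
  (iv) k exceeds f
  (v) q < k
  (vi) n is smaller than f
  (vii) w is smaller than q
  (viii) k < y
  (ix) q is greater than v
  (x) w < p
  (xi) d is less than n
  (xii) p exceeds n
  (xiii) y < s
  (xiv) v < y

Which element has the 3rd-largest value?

k

Piecing the relations together gives one ordering: d < n < f < w < p < v < q < k < y < s.
The 3rd largest is k.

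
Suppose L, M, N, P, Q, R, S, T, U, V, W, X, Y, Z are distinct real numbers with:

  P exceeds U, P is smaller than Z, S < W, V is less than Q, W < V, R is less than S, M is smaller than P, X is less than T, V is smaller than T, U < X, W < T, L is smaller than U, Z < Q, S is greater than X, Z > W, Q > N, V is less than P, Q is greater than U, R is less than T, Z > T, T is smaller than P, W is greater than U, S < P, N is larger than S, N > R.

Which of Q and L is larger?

Following the relations from L: L < U < X < S < W < V < T < P < Z < Q.
So L < Q; Q is the larger of the two.

Q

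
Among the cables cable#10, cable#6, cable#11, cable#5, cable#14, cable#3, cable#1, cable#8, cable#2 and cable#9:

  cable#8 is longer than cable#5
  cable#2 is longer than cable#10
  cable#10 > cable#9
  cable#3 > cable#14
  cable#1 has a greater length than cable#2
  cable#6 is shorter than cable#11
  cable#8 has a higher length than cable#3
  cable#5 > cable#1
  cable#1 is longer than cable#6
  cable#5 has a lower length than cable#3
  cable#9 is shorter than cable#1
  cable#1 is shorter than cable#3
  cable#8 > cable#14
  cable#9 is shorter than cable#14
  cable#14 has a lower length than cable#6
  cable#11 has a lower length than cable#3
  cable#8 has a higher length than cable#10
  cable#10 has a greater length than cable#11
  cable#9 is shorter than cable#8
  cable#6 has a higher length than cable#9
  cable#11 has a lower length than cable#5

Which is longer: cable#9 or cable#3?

cable#9 < cable#14 < cable#6 < cable#11 < cable#10 < cable#2 < cable#1 < cable#5 < cable#3, by transitivity through cable#14, cable#6, cable#11, cable#10, cable#2, cable#1, cable#5.
So cable#9 < cable#3; cable#3 is the longer of the two.

cable#3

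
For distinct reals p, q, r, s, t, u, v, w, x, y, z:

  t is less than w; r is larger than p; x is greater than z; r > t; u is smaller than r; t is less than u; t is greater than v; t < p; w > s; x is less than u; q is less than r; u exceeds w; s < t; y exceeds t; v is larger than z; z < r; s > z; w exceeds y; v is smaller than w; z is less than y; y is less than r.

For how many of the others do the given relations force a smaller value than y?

4

From y the given relations immediately reach z, t.
From those, s, v — 4 in total.
No other element is forced below y by the given relations, so the count is 4.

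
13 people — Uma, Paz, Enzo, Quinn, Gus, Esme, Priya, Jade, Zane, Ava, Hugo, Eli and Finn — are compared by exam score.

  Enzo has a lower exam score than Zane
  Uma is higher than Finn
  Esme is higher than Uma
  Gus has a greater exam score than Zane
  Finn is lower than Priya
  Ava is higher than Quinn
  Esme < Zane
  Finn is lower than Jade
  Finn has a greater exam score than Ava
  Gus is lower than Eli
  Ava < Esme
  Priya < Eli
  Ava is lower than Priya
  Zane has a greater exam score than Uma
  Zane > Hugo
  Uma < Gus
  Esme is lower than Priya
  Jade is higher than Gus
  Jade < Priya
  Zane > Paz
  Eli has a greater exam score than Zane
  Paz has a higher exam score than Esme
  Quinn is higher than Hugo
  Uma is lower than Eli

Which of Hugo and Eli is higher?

Hugo < Quinn and Quinn < Ava give Hugo < Ava.
With Ava < Finn: Hugo < Quinn < Ava < Finn.
Then Finn < Uma extends the chain to Uma.
With Uma < Esme: Hugo < Quinn < Ava < Finn < Uma < Esme.
With Esme < Paz: Hugo < Quinn < Ava < Finn < Uma < Esme < Paz.
With Paz < Zane: Hugo < Quinn < Ava < Finn < Uma < Esme < Paz < Zane.
Then Zane < Gus extends the chain to Gus.
With Gus < Jade: Hugo < Quinn < Ava < Finn < Uma < Esme < Paz < Zane < Gus < Jade.
With Jade < Priya: Hugo < Quinn < Ava < Finn < Uma < Esme < Paz < Zane < Gus < Jade < Priya.
With Priya < Eli: Hugo < Quinn < Ava < Finn < Uma < Esme < Paz < Zane < Gus < Jade < Priya < Eli.
So Hugo < Eli; Eli is the higher of the two.

Eli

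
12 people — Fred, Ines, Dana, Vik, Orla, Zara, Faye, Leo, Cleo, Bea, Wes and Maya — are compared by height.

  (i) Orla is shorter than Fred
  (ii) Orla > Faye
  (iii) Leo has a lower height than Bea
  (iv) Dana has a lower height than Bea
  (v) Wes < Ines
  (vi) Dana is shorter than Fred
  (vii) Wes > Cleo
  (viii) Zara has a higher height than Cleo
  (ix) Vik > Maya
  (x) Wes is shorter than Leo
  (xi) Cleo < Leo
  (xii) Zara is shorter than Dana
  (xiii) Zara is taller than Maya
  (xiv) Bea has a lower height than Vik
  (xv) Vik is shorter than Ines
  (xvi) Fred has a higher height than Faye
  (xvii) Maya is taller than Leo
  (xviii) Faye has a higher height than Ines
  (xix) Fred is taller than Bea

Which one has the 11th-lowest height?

Piecing the relations together gives one ordering: Cleo < Wes < Leo < Maya < Zara < Dana < Bea < Vik < Ines < Faye < Orla < Fred.
Counting 11 from the smallest end gives Orla.

Orla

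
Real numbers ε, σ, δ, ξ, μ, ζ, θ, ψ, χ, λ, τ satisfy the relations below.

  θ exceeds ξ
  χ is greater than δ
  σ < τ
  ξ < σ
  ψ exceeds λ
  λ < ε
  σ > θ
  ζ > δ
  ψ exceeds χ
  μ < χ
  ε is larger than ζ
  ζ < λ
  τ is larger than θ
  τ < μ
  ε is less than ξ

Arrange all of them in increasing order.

Each adjacent pair is fixed by a given relation: δ < ζ; ζ < λ; λ < ε; ε < ξ; ξ < θ; θ < σ; σ < τ; τ < μ; μ < χ; χ < ψ. Chaining them end to end gives the full order.

δ < ζ < λ < ε < ξ < θ < σ < τ < μ < χ < ψ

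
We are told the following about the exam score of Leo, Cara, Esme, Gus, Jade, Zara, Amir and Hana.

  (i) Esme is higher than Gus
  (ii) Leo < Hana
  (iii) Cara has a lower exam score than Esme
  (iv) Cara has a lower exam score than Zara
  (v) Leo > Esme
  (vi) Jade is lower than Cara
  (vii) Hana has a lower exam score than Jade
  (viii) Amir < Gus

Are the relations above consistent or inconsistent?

inconsistent

We have Cara < Esme stated directly, yet also Esme < Leo < Hana < Jade < Cara by chaining the others — so Esme < Cara. Contradiction.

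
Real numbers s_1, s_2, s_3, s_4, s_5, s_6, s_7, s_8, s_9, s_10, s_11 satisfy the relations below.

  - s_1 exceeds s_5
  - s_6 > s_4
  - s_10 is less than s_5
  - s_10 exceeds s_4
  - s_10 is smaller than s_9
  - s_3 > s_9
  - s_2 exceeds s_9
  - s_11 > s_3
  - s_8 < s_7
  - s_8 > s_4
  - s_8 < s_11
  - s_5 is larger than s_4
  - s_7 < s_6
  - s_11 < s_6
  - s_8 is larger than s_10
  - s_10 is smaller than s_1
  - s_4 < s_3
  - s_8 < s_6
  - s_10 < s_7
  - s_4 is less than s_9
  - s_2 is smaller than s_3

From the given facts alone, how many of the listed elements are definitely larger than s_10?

Directly above s_10: s_8, s_7, s_9, s_5, s_1.
One step further: s_2, s_3, s_11, s_6 (9 so far).
No other element is forced above s_10 by the given relations, so the count is 9.

9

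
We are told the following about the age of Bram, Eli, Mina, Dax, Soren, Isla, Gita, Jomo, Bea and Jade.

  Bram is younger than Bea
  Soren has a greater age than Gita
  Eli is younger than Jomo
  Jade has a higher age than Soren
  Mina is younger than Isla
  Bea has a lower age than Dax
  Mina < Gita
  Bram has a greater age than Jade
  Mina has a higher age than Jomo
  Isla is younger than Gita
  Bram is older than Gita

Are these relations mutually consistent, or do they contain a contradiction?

The single ordering Eli < Jomo < Mina < Isla < Gita < Soren < Jade < Bram < Bea < Dax satisfies every listed relation, so no contradiction arises.

consistent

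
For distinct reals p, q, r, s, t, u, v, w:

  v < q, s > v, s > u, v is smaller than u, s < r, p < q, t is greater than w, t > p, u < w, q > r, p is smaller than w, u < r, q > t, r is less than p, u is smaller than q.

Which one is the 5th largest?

Piecing the relations together gives one ordering: v < u < s < r < p < w < t < q.
Counting 5 from the largest end gives r.

r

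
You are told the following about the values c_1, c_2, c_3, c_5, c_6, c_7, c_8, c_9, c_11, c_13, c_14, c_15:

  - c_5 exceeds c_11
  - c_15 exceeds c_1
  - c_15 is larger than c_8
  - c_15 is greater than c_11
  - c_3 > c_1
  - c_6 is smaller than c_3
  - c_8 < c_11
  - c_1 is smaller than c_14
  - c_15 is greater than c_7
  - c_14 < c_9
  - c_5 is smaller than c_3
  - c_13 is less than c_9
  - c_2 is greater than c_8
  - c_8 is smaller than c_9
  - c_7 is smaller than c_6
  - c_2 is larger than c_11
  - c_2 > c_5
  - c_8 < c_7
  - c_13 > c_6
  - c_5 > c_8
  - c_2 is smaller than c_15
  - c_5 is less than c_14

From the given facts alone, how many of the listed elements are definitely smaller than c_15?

6

The elements the relations force below c_15 are c_8, c_7, c_11, c_5, c_1, c_2 — no chain reaches any other.
That is 6.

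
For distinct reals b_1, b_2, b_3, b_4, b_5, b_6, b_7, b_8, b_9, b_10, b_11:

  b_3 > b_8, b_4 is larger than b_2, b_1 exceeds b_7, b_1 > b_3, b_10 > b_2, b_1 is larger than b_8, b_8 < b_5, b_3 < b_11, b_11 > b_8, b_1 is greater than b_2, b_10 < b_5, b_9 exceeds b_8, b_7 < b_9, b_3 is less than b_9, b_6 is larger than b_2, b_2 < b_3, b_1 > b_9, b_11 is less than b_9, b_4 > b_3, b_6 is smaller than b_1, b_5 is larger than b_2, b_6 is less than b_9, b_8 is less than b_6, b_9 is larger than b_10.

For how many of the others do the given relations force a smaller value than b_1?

8

From b_1 the given relations immediately reach b_2, b_8, b_3, b_6, b_7, b_9.
From those, b_10, b_11 — 8 in total.
No other element is forced below b_1 by the given relations, so the count is 8.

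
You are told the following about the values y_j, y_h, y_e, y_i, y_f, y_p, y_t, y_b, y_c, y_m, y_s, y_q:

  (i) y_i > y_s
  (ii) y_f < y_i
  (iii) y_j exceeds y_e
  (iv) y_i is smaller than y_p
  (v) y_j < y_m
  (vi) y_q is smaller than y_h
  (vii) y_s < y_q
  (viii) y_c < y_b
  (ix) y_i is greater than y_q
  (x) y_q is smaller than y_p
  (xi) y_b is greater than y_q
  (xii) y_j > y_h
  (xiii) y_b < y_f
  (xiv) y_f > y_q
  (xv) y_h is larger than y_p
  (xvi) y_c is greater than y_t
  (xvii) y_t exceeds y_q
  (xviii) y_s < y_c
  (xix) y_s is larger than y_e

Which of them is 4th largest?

y_p

Piecing the relations together gives one ordering: y_e < y_s < y_q < y_t < y_c < y_b < y_f < y_i < y_p < y_h < y_j < y_m.
Counting 4 from the largest end gives y_p.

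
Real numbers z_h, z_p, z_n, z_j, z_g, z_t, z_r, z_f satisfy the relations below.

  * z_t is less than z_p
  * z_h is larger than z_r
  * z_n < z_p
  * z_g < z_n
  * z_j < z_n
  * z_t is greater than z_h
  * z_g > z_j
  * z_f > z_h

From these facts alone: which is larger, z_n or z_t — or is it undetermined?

undetermined

Following every chain through z_n: above z_n we get z_p; below z_n we get z_j, z_g.
z_t is not reached, and no chain runs the other way from z_t to z_n.
So the given relations leave the order of z_n and z_t undetermined.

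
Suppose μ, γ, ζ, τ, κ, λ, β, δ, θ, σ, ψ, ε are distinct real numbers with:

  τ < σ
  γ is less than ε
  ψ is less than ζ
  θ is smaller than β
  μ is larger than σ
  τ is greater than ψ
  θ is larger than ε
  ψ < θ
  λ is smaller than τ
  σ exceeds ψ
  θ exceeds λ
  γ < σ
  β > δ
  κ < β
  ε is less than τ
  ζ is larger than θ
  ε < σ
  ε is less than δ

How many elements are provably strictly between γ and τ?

Chaining upward from γ reaches: ε, δ, θ, β, σ, ζ, μ.
Chaining downward from τ reaches: ψ, ε, λ.
Strictly between γ and τ are those in both lists: ε — 1 element.

1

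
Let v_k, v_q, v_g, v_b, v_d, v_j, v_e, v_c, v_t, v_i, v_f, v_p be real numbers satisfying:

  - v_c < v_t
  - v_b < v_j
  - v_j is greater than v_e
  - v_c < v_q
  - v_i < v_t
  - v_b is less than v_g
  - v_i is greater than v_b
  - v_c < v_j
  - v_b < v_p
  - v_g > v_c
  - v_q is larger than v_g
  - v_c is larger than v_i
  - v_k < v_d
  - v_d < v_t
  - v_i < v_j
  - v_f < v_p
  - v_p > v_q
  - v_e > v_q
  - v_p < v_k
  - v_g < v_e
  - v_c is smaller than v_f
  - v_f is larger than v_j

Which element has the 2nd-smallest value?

The consecutive relations fix a unique order: v_b < v_i < v_c < v_g < v_q < v_e < v_j < v_f < v_p < v_k < v_d < v_t.
The 2nd smallest is v_i.

v_i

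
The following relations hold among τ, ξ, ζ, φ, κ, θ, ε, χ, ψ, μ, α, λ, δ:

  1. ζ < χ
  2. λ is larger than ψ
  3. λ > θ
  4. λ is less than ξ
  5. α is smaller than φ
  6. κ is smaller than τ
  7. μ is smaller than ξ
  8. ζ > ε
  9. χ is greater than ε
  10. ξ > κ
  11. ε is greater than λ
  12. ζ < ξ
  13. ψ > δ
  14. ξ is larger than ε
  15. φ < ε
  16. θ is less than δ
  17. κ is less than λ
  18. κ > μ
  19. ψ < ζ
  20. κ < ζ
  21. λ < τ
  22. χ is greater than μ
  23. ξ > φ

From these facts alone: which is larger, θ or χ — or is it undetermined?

Link the given pairs in sequence: θ < λ; λ < ε; ε < ζ; ζ < χ.
Together: θ < λ < ε < ζ < χ.
So χ is larger.

χ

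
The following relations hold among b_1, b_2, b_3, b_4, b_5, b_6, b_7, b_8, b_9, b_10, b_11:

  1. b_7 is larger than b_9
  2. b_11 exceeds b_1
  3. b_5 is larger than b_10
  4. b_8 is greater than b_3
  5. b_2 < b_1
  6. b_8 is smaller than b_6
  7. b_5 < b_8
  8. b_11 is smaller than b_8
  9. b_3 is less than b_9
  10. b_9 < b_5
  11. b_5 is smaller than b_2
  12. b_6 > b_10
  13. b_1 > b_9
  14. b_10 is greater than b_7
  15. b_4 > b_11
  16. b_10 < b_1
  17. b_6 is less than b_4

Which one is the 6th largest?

b_2

Chaining the given pairs: b_3 < b_9 < b_7 < b_10 < b_5 < b_2 < b_1 < b_11 < b_8 < b_6 < b_4.
The 6th largest is b_2.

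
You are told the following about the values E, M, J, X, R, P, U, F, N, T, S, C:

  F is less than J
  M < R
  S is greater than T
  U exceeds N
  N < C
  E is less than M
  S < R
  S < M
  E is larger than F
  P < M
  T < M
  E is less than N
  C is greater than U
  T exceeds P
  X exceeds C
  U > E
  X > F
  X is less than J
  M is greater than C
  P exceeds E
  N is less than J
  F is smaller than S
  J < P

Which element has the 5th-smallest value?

C

Piecing the relations together gives one ordering: F < E < N < U < C < X < J < P < T < S < M < R.
Counting 5 from the smallest end gives C.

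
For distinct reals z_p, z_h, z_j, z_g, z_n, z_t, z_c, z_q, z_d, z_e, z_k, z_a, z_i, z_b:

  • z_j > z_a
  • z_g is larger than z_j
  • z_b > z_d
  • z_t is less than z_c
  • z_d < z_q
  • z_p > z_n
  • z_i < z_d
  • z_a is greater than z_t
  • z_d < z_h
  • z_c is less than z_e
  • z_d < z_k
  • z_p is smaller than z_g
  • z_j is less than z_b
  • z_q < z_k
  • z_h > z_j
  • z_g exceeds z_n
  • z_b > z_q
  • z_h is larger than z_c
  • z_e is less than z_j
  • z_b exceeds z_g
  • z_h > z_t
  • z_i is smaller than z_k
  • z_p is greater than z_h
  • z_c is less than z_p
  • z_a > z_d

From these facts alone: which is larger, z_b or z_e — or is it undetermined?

z_b

Chaining the given relations: z_e < z_j < z_h < z_p < z_g < z_b.
So z_b is larger.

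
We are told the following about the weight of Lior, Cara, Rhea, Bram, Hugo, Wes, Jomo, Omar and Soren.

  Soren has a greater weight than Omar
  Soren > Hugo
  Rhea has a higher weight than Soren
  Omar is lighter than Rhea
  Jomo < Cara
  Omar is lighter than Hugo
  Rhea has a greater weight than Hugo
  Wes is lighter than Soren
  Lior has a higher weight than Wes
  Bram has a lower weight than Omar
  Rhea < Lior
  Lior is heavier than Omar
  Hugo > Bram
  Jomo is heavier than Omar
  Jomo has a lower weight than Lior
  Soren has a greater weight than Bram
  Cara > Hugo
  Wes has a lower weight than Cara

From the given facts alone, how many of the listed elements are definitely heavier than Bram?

Directly above Bram: Omar, Hugo, Soren.
One step further: Jomo, Rhea, Lior, Cara (7 so far).
Nothing else is reachable above Bram; 7 in all.

7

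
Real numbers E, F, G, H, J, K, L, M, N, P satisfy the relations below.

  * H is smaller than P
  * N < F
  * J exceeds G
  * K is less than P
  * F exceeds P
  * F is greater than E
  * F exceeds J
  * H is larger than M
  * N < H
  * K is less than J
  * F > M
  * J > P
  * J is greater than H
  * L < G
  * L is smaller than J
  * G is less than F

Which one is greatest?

F

L is not greatest since L < G; E is not greatest since E < F; N is not greatest since N < F; K is not greatest since K < J; M is not greatest since M < F; G is not greatest since G < J; H is not greatest since H < J; P is not greatest since P < F; J is not greatest since J < F.
Only F has nothing above it, so F is the greatest.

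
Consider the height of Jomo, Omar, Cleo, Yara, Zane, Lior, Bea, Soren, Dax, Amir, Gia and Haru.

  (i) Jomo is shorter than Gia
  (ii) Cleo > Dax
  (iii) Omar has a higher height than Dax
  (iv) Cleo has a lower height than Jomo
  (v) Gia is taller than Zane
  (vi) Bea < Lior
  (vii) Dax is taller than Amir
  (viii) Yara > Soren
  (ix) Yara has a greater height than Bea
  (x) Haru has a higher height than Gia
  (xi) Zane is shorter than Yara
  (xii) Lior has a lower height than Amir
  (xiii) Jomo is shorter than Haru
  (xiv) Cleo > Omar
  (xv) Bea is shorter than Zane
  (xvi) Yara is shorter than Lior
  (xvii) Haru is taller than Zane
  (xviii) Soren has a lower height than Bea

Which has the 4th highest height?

Piecing the relations together gives one ordering: Soren < Bea < Zane < Yara < Lior < Amir < Dax < Omar < Cleo < Jomo < Gia < Haru.
The 4th largest is Cleo.

Cleo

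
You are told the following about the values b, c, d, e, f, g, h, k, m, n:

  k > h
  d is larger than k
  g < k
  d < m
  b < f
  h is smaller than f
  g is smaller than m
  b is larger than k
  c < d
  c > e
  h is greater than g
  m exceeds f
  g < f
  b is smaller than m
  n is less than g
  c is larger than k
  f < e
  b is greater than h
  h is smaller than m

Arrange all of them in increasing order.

n < g < h < k < b < f < e < c < d < m

Each adjacent pair is fixed by a given relation: n < g; g < h; h < k; k < b; b < f; f < e; e < c; c < d; d < m. Chaining them end to end gives the full order.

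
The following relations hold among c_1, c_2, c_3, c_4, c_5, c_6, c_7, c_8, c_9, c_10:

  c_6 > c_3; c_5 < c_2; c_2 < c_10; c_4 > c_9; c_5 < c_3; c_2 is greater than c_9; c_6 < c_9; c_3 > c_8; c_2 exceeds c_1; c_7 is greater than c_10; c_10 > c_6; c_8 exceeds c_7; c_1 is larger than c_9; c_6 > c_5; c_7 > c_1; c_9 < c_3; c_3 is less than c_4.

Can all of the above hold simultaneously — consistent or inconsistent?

Chaining the given relations yields c_6 < c_9 < c_1 < c_2 < c_10 < c_7 < c_8 < c_3, so c_6 < c_3. But one relation states c_3 < c_6. These cannot both hold.

inconsistent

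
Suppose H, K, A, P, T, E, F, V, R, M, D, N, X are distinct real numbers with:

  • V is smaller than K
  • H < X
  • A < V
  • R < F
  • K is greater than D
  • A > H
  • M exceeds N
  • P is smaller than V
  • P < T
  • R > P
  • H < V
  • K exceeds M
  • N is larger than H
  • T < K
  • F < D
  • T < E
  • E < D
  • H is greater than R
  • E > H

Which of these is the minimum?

Chaining upward from P: directly above it, R, T, V; then H, E, F, K; then A, N, D, X; then M.
That covers every other element, and nothing is given below P, so P is the minimum.

P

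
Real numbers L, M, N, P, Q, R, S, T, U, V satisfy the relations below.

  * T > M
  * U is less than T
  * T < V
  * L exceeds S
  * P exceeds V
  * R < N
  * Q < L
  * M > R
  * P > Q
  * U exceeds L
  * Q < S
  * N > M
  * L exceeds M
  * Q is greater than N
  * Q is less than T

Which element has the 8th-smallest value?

Chaining the given pairs: R < M < N < Q < S < L < U < T < V < P.
Counting 8 from the smallest end gives T.

T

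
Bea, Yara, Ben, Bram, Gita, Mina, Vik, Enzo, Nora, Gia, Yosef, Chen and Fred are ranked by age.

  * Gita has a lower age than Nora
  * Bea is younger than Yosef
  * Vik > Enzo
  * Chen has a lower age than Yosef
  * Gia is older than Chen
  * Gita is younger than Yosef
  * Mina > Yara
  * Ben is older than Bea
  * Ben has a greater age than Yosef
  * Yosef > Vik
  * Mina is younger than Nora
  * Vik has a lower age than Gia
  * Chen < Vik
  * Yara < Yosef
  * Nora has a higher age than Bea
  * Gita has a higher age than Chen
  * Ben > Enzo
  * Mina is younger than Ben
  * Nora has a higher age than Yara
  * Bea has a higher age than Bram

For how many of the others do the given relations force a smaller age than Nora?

The elements the relations force below Nora are Chen, Bram, Yara, Gita, Bea, Mina — no chain reaches any other.
That is 6.

6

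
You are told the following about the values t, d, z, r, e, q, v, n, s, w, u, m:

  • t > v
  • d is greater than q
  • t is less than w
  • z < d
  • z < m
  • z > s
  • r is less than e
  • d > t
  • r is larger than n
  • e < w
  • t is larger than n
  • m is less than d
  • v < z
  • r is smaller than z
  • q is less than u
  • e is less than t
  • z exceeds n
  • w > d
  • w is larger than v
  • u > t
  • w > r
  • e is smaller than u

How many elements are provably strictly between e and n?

Chaining upward from n reaches: r, z, m, t, u, d, w.
Chaining downward from e reaches: r.
Strictly between n and e are those in both lists: r — 1 element.

1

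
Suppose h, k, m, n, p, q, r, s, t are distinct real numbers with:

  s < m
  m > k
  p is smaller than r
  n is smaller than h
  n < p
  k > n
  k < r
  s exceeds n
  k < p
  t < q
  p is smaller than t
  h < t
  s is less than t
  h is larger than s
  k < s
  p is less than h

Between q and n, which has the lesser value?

n < k and k < p give n < p.
Then p < h extends the chain to h.
With h < t: n < k < p < h < t.
Then t < q extends the chain to q.
So n < q; n is the smaller of the two.

n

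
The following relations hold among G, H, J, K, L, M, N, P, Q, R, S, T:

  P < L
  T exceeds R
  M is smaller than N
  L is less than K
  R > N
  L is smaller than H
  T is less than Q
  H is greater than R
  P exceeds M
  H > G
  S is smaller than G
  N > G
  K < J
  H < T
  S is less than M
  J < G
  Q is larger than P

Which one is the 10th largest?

The consecutive relations fix a unique order: S < M < P < L < K < J < G < N < R < H < T < Q.
The 10th largest is P.

P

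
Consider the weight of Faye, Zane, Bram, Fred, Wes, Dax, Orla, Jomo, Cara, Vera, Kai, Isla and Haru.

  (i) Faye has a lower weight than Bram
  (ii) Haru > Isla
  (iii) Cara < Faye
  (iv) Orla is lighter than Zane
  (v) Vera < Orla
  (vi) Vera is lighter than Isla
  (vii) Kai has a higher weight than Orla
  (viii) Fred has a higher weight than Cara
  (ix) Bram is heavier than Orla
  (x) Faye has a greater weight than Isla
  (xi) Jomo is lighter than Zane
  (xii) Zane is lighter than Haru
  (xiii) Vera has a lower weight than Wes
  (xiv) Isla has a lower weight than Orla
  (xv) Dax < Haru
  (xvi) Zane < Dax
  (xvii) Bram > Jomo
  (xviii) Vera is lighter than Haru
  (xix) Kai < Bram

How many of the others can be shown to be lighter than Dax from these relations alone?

5

Directly below Dax: Zane.
One step further: Jomo, Orla (3 so far).
One step further: Vera, Isla (5 so far).
No other element is forced below Dax by the given relations, so the count is 5.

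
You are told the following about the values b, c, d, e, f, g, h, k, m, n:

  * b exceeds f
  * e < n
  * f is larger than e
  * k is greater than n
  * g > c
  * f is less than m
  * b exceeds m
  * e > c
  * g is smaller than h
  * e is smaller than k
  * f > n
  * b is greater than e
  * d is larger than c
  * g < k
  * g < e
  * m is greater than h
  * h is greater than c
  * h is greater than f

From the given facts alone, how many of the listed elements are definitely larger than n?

From n the given relations immediately reach f, k.
From those, h, m, b — 5 in total.
Nothing else is reachable above n; 5 in all.

5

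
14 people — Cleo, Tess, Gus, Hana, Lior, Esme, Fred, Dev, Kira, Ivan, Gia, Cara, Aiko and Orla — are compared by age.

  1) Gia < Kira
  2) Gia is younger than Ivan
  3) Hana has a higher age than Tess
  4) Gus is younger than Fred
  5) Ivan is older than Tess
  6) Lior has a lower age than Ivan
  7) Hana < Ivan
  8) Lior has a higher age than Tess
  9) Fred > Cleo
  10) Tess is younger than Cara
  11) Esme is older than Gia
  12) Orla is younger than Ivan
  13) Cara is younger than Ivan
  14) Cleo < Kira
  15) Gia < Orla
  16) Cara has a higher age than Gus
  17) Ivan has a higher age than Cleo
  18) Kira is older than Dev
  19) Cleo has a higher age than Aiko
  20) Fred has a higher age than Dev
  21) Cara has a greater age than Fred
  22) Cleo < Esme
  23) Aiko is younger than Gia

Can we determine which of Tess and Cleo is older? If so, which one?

undetermined

Following every chain through Tess: above Tess we get Hana, Cara, Lior, Ivan.
Cleo is not reached, and no chain runs the other way from Cleo to Tess.
So the given relations leave the order of Tess and Cleo undetermined.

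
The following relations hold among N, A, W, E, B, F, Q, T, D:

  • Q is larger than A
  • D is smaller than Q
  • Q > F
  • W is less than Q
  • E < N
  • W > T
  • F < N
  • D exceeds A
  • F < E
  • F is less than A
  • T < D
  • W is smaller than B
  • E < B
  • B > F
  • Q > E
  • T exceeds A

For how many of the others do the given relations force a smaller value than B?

5

From B the given relations immediately reach F, E, W.
From those, T — 4 in total.
From those, A — 5 in total.
Nothing else is reachable below B; 5 in all.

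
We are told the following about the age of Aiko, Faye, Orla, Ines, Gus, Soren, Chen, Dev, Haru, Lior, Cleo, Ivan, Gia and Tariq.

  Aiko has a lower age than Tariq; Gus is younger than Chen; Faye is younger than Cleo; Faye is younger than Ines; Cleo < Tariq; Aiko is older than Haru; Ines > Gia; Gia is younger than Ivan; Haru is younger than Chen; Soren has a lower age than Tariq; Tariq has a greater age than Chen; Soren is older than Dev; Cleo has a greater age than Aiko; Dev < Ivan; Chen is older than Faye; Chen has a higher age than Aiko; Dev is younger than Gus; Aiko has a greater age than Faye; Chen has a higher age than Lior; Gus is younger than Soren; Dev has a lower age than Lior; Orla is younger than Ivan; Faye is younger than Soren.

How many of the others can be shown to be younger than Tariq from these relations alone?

9

The elements the relations force below Tariq are Haru, Dev, Lior, Faye, Gus, Aiko, Cleo, Chen, Soren — no chain reaches any other.
That is 9.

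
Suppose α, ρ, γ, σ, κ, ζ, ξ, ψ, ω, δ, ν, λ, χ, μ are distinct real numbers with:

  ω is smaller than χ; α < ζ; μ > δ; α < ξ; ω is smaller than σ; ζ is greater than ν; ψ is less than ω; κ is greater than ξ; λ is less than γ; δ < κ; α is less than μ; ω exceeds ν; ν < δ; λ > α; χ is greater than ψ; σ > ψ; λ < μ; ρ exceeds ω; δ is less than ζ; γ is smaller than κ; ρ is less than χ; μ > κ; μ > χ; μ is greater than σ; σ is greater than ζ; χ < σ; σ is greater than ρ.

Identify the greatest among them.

μ

Chaining downward from μ: directly below it, α, δ, λ, χ, κ, σ; then ψ, ν, ζ, ω, ρ, ξ, γ.
That covers every other element, and nothing is given above μ, so μ is the greatest.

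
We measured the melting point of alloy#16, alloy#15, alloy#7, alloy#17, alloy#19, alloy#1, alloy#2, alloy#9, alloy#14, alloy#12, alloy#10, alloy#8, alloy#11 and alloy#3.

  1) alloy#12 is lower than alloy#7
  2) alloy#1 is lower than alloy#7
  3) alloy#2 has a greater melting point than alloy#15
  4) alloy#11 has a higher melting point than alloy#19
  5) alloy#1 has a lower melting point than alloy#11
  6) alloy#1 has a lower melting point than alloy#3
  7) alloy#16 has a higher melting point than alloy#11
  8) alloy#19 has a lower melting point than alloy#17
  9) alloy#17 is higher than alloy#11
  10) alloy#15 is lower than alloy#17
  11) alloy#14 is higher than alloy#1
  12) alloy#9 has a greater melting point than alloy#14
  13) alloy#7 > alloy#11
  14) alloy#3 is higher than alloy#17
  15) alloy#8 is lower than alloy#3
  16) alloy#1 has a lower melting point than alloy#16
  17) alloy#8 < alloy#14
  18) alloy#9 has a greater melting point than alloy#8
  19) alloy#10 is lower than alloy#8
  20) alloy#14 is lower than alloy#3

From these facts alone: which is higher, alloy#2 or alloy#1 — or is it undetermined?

Following every chain through alloy#1: above alloy#1 we get alloy#11, alloy#16, alloy#14, alloy#9, alloy#17, alloy#7, alloy#3.
alloy#2 is not reached, and no chain runs the other way from alloy#2 to alloy#1.
So the given relations leave the order of alloy#1 and alloy#2 undetermined.

undetermined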